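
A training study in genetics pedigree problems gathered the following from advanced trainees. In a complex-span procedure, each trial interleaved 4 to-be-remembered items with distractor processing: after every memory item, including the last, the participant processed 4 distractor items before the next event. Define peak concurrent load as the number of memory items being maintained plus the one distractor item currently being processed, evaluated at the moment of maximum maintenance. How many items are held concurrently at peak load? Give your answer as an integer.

5

Maintenance is greatest during the distractor(s) after memory item 4: all 4 memory items are being held.
One distractor item is concurrently being processed.
Peak concurrent load = 4 + 1 = 5 items.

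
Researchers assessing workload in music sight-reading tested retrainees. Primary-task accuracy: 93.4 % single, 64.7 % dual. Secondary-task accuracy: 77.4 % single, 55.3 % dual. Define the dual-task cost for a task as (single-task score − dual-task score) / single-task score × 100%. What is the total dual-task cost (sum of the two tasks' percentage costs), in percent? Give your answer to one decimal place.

Primary cost = (93.4 − 64.7) / 93.4 × 100% = 30.7281%.
Secondary cost = (77.4 − 55.3) / 77.4 × 100% = 28.5530%.
Total = 30.7281% + 28.5530% = 59.2811% ≈ 59.3%.

59.3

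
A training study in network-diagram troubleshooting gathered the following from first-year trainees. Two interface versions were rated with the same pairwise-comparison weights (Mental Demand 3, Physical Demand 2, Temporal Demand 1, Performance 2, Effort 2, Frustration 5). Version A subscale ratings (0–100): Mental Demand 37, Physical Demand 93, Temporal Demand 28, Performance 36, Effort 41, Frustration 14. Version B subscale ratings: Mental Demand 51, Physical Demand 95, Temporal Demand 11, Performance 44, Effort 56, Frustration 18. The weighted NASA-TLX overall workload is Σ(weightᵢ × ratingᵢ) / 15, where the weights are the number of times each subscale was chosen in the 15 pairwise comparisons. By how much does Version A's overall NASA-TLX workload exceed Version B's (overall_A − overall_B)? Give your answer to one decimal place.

-6.3

Version A weighted sum = 3·37 + 2·93 + 1·28 + 2·36 + 2·41 + 5·14 = 111 + 186 + 28 + 72 + 82 + 70 = 549; overall_A = 549/15 = 36.6000.
Version B weighted sum = 3·51 + 2·95 + 1·11 + 2·44 + 2·56 + 5·18 = 153 + 190 + 11 + 88 + 112 + 90 = 644; overall_B = 644/15 = 42.9333.
Difference = 36.6000 − 42.9333 = -6.3333 ≈ -6.3.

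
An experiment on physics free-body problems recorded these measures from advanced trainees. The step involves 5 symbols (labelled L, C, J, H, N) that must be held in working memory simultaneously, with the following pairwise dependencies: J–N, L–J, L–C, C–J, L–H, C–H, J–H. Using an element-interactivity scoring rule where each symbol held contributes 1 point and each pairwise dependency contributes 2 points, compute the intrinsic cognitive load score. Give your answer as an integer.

19

Count of symbols held simultaneously: 5.
Count of pairwise dependencies listed: 7.
Element contribution: 5 × 1 = 5.
Interaction contribution: 7 × 2 = 14.
Intrinsic load = 5 + 14 = 19.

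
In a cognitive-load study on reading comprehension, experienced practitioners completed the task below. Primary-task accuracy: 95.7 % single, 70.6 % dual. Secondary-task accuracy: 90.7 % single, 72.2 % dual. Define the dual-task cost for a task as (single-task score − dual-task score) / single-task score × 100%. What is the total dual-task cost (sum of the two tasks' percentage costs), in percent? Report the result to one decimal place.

Primary cost = (95.7 − 70.6) / 95.7 × 100% = 26.2278%.
Secondary cost = (90.7 − 72.2) / 90.7 × 100% = 20.3969%.
Total = 26.2278% + 20.3969% = 46.6247% ≈ 46.6%.

46.6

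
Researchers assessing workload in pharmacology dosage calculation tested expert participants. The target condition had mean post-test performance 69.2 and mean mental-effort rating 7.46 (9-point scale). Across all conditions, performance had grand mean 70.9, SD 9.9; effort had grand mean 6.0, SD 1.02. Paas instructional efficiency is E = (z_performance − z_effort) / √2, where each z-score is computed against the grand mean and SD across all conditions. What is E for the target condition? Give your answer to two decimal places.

-1.13

z_performance = (69.2 − 70.9) / 9.9 = -1.7000 / 9.9 = -0.1717.
z_effort = (7.46 − 6.0) / 1.02 = 1.4600 / 1.02 = 1.4314.
z_P − z_E = -0.1717 − 1.4314 = -1.6031.
E = -1.6031 / √2 = -1.6031 / 1.41421 = -1.1336 ≈ -1.13.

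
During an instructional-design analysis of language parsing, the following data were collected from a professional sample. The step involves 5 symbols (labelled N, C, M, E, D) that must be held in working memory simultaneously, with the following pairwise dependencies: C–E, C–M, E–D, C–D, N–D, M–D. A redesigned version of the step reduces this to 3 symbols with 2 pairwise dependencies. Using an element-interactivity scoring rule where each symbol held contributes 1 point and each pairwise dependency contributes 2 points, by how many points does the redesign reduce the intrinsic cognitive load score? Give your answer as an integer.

Original: 5 × 1 + 6 × 2 = 5 + 12 = 17.
Redesigned: 3 × 1 + 2 × 2 = 3 + 4 = 7.
Reduction = 17 − 7 = 10.

10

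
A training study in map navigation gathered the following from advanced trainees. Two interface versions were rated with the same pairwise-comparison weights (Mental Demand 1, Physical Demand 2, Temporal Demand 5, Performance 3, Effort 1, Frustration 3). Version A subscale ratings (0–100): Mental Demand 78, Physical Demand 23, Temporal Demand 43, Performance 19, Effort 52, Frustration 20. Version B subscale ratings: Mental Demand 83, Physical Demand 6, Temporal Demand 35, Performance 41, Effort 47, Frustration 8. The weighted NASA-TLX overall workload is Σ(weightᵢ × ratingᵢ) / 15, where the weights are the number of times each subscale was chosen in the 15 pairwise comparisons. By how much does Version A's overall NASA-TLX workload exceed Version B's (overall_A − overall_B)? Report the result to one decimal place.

Version A weighted sum = 1·78 + 2·23 + 5·43 + 3·19 + 1·52 + 3·20 = 78 + 46 + 215 + 57 + 52 + 60 = 508; overall_A = 508/15 = 33.8667.
Version B weighted sum = 1·83 + 2·6 + 5·35 + 3·41 + 1·47 + 3·8 = 83 + 12 + 175 + 123 + 47 + 24 = 464; overall_B = 464/15 = 30.9333.
Difference = 33.8667 − 30.9333 = 2.9334 ≈ 2.9.

2.9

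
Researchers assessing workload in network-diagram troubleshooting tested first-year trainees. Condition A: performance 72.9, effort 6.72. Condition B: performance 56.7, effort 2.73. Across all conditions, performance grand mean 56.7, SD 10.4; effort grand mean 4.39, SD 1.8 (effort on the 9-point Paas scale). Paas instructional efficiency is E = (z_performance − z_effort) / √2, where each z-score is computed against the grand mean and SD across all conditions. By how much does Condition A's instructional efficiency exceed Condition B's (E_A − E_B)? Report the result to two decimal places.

Condition A: z_P = (72.9 − 56.7)/10.4 = 1.5577; z_E = (6.72 − 4.39)/1.8 = 1.2944; E_A = (1.5577 − 1.2944)/√2 = 0.1862.
Condition B: z_P = (56.7 − 56.7)/10.4 = 0.0000; z_E = (2.73 − 4.39)/1.8 = -0.9222; E_B = (0.0000 − (-0.9222))/√2 = 0.6521.
E_A − E_B = 0.1862 − 0.6521 = -0.4659 ≈ -0.47.

-0.47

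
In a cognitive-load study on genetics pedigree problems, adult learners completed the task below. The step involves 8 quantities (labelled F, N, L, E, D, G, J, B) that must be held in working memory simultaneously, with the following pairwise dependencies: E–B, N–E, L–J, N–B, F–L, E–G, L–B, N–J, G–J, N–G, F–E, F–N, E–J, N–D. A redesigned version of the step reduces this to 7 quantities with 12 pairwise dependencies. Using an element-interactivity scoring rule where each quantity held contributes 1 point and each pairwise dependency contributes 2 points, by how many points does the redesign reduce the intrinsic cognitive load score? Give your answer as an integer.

5

Original: 8 × 1 + 14 × 2 = 8 + 28 = 36.
Redesigned: 7 × 1 + 12 × 2 = 7 + 24 = 31.
Reduction = 36 − 31 = 5.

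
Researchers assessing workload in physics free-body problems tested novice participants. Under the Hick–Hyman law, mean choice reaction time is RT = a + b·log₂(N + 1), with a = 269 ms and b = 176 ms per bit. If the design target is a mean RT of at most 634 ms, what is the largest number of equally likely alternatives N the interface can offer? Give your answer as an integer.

Set 269 + 176·log₂(N + 1) ≤ 634.
log₂(N + 1) ≤ (634 − 269) / 176 = 2.0739.
N + 1 ≤ 2^2.0739 = 4.2102.
N ≤ 3.2102, so the largest integer N is 3.

3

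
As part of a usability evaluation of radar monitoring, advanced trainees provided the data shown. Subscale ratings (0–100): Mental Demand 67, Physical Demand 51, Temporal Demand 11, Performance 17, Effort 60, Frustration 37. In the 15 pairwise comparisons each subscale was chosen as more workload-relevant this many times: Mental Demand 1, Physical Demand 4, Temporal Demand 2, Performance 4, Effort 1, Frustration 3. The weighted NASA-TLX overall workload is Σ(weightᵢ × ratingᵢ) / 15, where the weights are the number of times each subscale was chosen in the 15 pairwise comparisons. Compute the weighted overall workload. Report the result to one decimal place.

35.5

The tallies are the weights (they sum to 15).
Weighted sum = 1·67 + 4·51 + 2·11 + 4·17 + 1·60 + 3·37
            = 67 + 204 + 22 + 68 + 60 + 111 = 532.
Overall workload = 532 / 15 = 35.4667 ≈ 35.5.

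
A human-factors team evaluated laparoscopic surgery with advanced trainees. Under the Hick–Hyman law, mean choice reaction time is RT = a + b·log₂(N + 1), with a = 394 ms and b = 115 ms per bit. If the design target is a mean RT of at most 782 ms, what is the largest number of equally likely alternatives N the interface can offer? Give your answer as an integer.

9

Set 394 + 115·log₂(N + 1) ≤ 782.
log₂(N + 1) ≤ (782 − 394) / 115 = 3.3739.
N + 1 ≤ 2^3.3739 = 10.3668.
N ≤ 9.3668, so the largest integer N is 9.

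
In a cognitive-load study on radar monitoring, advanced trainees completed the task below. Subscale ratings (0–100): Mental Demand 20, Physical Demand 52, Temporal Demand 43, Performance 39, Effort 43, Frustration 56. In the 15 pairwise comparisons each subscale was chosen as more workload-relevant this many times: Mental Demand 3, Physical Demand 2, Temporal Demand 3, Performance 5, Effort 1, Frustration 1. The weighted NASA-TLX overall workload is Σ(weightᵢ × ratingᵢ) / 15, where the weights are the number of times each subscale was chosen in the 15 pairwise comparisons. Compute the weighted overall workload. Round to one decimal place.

39.1

The tallies are the weights (they sum to 15).
Weighted sum = 3·20 + 2·52 + 3·43 + 5·39 + 1·43 + 1·56
            = 60 + 104 + 129 + 195 + 43 + 56 = 587.
Overall workload = 587 / 15 = 39.1333 ≈ 39.1.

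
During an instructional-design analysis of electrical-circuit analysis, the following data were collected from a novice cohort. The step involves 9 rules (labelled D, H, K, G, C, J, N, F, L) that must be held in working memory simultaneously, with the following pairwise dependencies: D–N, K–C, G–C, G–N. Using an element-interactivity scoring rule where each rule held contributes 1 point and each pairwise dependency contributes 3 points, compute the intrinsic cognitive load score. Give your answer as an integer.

Count of rules held simultaneously: 9.
Count of pairwise dependencies listed: 4.
Element contribution: 9 × 1 = 9.
Interaction contribution: 4 × 3 = 12.
Intrinsic load = 9 + 12 = 21.

21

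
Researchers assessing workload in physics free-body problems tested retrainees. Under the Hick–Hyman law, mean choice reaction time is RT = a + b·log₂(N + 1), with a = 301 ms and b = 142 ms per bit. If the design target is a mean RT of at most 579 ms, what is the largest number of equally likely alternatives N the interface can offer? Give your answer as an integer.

2

Set 301 + 142·log₂(N + 1) ≤ 579.
log₂(N + 1) ≤ (579 − 301) / 142 = 1.9577.
N + 1 ≤ 2^1.9577 = 3.8844.
N ≤ 2.8844, so the largest integer N is 2.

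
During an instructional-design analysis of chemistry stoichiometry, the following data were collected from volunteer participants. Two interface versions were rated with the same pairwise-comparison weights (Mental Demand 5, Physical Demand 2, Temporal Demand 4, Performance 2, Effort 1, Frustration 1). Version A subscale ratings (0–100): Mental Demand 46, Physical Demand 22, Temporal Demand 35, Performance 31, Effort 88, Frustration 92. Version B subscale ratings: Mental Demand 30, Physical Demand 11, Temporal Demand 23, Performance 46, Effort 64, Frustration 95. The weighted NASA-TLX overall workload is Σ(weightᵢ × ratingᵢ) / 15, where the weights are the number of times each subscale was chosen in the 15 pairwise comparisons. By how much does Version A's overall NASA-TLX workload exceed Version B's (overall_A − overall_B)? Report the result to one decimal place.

9.4

Version A weighted sum = 5·46 + 2·22 + 4·35 + 2·31 + 1·88 + 1·92 = 230 + 44 + 140 + 62 + 88 + 92 = 656; overall_A = 656/15 = 43.7333.
Version B weighted sum = 5·30 + 2·11 + 4·23 + 2·46 + 1·64 + 1·95 = 150 + 22 + 92 + 92 + 64 + 95 = 515; overall_B = 515/15 = 34.3333.
Difference = 43.7333 − 34.3333 = 9.4000 ≈ 9.4.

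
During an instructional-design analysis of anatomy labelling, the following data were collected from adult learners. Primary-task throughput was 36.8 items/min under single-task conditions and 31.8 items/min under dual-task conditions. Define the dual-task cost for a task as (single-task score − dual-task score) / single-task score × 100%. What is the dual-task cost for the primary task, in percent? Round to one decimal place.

Cost = (36.8 − 31.8) / 36.8 × 100%
     = 5.0000 / 36.8 × 100% = 13.5870%.
≈ 13.6%.

13.6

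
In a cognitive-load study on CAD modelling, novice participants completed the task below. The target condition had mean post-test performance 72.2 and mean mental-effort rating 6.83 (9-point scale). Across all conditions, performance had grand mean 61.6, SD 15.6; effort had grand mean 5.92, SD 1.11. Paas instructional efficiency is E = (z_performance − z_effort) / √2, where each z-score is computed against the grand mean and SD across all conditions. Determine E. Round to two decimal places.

z_performance = (72.2 − 61.6) / 15.6 = 10.6000 / 15.6 = 0.6795.
z_effort = (6.83 − 5.92) / 1.11 = 0.9100 / 1.11 = 0.8198.
z_P − z_E = 0.6795 − 0.8198 = -0.1403.
E = -0.1403 / √2 = -0.1403 / 1.41421 = -0.0992 ≈ -0.10.

-0.10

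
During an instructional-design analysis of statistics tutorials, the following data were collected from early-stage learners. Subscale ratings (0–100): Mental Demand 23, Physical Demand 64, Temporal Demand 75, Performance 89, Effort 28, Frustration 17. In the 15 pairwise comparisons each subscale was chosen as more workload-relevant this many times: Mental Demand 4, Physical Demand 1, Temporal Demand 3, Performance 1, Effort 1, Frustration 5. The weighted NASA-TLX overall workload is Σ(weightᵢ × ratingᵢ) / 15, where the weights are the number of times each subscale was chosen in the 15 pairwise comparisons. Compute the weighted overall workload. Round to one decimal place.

The tallies are the weights (they sum to 15).
Weighted sum = 4·23 + 1·64 + 3·75 + 1·89 + 1·28 + 5·17
            = 92 + 64 + 225 + 89 + 28 + 85 = 583.
Overall workload = 583 / 15 = 38.8667 ≈ 38.9.

38.9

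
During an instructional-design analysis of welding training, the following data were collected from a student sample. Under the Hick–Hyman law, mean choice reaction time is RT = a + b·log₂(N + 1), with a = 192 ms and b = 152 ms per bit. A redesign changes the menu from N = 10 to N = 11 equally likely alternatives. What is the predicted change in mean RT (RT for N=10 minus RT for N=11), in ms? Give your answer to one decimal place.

RT(10) = 192 + 152·log₂(11) = 192 + 152·3.4594 = 717.8288 ms.
RT(11) = 192 + 152·log₂(12) = 192 + 152·3.5850 = 736.9200 ms.
Difference = 717.8288 − 736.9200 = -19.0912 ≈ -19.1 ms.

-19.1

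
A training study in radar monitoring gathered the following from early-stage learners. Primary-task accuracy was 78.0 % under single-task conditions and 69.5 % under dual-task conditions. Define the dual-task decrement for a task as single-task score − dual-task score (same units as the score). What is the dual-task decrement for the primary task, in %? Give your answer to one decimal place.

Decrement = 78.0 − 69.5 = 8.5000 % ≈ 8.5 %.

8.5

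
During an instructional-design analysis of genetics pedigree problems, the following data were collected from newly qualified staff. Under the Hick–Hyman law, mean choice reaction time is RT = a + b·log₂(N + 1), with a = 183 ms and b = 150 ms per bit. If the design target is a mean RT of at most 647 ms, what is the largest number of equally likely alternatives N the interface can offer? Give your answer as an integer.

Set 183 + 150·log₂(N + 1) ≤ 647.
log₂(N + 1) ≤ (647 − 183) / 150 = 3.0933.
N + 1 ≤ 2^3.0933 = 8.5345.
N ≤ 7.5345, so the largest integer N is 7.

7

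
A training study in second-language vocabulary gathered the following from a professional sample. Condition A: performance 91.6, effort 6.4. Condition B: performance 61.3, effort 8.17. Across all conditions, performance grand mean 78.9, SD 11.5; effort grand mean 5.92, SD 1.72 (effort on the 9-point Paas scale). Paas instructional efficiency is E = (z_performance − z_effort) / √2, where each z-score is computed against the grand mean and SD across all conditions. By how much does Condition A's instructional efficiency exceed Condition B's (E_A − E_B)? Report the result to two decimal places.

Condition A: z_P = (91.6 − 78.9)/11.5 = 1.1043; z_E = (6.4 − 5.92)/1.72 = 0.2791; E_A = (1.1043 − 0.2791)/√2 = 0.5835.
Condition B: z_P = (61.3 − 78.9)/11.5 = -1.5304; z_E = (8.17 − 5.92)/1.72 = 1.3081; E_B = (-1.5304 − 1.3081)/√2 = -2.0071.
E_A − E_B = 0.5835 − (-2.0071) = 2.5906 ≈ 2.59.

2.59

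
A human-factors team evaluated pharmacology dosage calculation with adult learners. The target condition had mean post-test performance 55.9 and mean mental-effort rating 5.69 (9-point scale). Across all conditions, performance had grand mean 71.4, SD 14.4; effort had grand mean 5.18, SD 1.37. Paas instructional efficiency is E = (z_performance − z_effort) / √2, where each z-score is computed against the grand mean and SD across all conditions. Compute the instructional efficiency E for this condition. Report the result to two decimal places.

-1.02

z_performance = (55.9 − 71.4) / 14.4 = -15.5000 / 14.4 = -1.0764.
z_effort = (5.69 − 5.18) / 1.37 = 0.5100 / 1.37 = 0.3723.
z_P − z_E = -1.0764 − 0.3723 = -1.4487.
E = -1.4487 / √2 = -1.4487 / 1.41421 = -1.0244 ≈ -1.02.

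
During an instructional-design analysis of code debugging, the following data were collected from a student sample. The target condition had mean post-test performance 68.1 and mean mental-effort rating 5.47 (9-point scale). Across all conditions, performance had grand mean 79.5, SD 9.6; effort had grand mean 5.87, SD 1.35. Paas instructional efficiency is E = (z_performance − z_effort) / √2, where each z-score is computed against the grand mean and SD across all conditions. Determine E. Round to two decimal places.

-0.63

z_performance = (68.1 − 79.5) / 9.6 = -11.4000 / 9.6 = -1.1875.
z_effort = (5.47 − 5.87) / 1.35 = -0.4000 / 1.35 = -0.2963.
z_P − z_E = -1.1875 − (-0.2963) = -0.8912.
E = -0.8912 / √2 = -0.8912 / 1.41421 = -0.6302 ≈ -0.63.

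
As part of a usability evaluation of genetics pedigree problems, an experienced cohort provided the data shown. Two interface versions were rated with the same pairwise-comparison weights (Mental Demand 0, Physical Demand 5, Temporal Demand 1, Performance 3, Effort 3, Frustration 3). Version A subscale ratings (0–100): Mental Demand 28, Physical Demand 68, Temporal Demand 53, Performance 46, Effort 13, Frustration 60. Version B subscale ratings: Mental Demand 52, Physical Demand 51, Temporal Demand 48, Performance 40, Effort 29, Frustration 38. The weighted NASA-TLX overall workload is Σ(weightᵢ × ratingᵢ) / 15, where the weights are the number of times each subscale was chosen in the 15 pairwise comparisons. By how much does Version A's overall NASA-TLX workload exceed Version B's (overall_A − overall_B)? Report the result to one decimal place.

Version A weighted sum = 0·28 + 5·68 + 1·53 + 3·46 + 3·13 + 3·60 = 0 + 340 + 53 + 138 + 39 + 180 = 750; overall_A = 750/15 = 50.0000.
Version B weighted sum = 0·52 + 5·51 + 1·48 + 3·40 + 3·29 + 3·38 = 0 + 255 + 48 + 120 + 87 + 114 = 624; overall_B = 624/15 = 41.6000.
Difference = 50.0000 − 41.6000 = 8.4000 ≈ 8.4.

8.4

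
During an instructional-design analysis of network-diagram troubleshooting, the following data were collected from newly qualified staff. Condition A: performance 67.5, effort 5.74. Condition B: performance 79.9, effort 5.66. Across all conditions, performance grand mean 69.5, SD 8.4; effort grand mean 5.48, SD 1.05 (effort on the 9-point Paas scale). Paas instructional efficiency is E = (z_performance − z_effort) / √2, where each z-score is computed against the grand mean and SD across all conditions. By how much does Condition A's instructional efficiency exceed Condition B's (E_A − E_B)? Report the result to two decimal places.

Condition A: z_P = (67.5 − 69.5)/8.4 = -0.2381; z_E = (5.74 − 5.48)/1.05 = 0.2476; E_A = (-0.2381 − 0.2476)/√2 = -0.3434.
Condition B: z_P = (79.9 − 69.5)/8.4 = 1.2381; z_E = (5.66 − 5.48)/1.05 = 0.1714; E_B = (1.2381 − 0.1714)/√2 = 0.7543.
E_A − E_B = -0.3434 − 0.7543 = -1.0977 ≈ -1.10.

-1.10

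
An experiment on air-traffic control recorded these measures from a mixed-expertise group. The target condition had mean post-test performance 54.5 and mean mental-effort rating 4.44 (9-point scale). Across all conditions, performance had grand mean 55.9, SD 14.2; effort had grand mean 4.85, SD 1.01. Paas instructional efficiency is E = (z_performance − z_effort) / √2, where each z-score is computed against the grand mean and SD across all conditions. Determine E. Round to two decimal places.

0.22

z_performance = (54.5 − 55.9) / 14.2 = -1.4000 / 14.2 = -0.0986.
z_effort = (4.44 − 4.85) / 1.01 = -0.4100 / 1.01 = -0.4059.
z_P − z_E = -0.0986 − (-0.4059) = 0.3073.
E = 0.3073 / √2 = 0.3073 / 1.41421 = 0.2173 ≈ 0.22.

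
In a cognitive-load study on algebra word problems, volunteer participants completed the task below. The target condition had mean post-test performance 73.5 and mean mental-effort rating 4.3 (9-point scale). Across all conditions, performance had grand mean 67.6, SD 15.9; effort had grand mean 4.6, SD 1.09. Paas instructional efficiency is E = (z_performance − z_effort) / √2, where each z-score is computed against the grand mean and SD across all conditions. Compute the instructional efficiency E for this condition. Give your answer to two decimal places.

0.46

z_performance = (73.5 − 67.6) / 15.9 = 5.9000 / 15.9 = 0.3711.
z_effort = (4.3 − 4.6) / 1.09 = -0.3000 / 1.09 = -0.2752.
z_P − z_E = 0.3711 − (-0.2752) = 0.6463.
E = 0.6463 / √2 = 0.6463 / 1.41421 = 0.4570 ≈ 0.46.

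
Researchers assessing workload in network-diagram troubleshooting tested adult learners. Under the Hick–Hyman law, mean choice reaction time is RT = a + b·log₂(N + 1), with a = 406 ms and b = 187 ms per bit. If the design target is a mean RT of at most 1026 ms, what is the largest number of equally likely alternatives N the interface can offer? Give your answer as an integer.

8

Set 406 + 187·log₂(N + 1) ≤ 1026.
log₂(N + 1) ≤ (1026 − 406) / 187 = 3.3155.
N + 1 ≤ 2^3.3155 = 9.9555.
N ≤ 8.9555, so the largest integer N is 8.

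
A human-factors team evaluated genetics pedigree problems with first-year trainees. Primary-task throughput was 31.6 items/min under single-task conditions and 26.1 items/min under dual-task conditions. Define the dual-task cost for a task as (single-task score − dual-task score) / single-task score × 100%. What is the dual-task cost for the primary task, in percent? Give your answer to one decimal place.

Cost = (31.6 − 26.1) / 31.6 × 100%
     = 5.5000 / 31.6 × 100% = 17.4051%.
≈ 17.4%.

17.4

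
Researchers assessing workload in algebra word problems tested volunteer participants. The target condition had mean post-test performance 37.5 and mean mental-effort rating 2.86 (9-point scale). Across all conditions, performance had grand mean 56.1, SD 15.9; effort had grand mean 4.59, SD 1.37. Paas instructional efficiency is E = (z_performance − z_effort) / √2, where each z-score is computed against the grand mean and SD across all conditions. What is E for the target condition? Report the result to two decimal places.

0.07

z_performance = (37.5 − 56.1) / 15.9 = -18.6000 / 15.9 = -1.1698.
z_effort = (2.86 − 4.59) / 1.37 = -1.7300 / 1.37 = -1.2628.
z_P − z_E = -1.1698 − (-1.2628) = 0.0930.
E = 0.0930 / √2 = 0.0930 / 1.41421 = 0.0658 ≈ 0.07.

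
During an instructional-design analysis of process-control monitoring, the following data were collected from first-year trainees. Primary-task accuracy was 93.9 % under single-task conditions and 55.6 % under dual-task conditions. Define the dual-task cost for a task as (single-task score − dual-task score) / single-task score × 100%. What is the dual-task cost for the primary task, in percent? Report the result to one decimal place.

40.8

Cost = (93.9 − 55.6) / 93.9 × 100%
     = 38.3000 / 93.9 × 100% = 40.7881%.
≈ 40.8%.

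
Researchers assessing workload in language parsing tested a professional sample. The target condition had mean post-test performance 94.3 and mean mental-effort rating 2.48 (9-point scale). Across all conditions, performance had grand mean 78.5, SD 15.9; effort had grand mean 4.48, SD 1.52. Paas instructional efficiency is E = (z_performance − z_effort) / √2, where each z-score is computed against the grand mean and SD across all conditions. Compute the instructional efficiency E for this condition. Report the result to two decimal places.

z_performance = (94.3 − 78.5) / 15.9 = 15.8000 / 15.9 = 0.9937.
z_effort = (2.48 − 4.48) / 1.52 = -2.0000 / 1.52 = -1.3158.
z_P − z_E = 0.9937 − (-1.3158) = 2.3095.
E = 2.3095 / √2 = 2.3095 / 1.41421 = 1.6331 ≈ 1.63.

1.63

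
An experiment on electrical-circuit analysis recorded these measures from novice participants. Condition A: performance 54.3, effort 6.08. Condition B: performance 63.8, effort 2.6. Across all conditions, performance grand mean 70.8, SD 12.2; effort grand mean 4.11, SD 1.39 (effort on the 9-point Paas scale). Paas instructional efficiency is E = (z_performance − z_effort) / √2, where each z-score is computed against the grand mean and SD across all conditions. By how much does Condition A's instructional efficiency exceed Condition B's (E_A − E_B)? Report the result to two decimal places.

Condition A: z_P = (54.3 − 70.8)/12.2 = -1.3525; z_E = (6.08 − 4.11)/1.39 = 1.4173; E_A = (-1.3525 − 1.4173)/√2 = -1.9585.
Condition B: z_P = (63.8 − 70.8)/12.2 = -0.5738; z_E = (2.6 − 4.11)/1.39 = -1.0863; E_B = (-0.5738 − (-1.0863))/√2 = 0.3624.
E_A − E_B = -1.9585 − 0.3624 = -2.3209 ≈ -2.32.

-2.32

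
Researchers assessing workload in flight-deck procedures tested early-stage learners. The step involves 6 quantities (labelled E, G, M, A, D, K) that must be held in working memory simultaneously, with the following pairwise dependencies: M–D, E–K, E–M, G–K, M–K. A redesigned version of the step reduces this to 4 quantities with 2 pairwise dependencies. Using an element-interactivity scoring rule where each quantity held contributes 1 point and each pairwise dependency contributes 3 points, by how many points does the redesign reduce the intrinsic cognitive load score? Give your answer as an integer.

Original: 6 × 1 + 5 × 3 = 6 + 15 = 21.
Redesigned: 4 × 1 + 2 × 3 = 4 + 6 = 10.
Reduction = 21 − 10 = 11.

11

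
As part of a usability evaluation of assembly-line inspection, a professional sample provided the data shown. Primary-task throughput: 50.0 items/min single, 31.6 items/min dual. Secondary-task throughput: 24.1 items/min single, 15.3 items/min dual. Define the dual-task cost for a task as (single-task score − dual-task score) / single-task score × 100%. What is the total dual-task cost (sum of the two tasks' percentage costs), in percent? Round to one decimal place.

Primary cost = (50.0 − 31.6) / 50.0 × 100% = 36.8000%.
Secondary cost = (24.1 − 15.3) / 24.1 × 100% = 36.5145%.
Total = 36.8000% + 36.5145% = 73.3145% ≈ 73.3%.

73.3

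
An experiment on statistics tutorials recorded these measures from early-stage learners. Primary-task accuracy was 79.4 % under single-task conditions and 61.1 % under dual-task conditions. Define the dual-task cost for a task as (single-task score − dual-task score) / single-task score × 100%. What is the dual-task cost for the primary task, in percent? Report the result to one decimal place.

Cost = (79.4 − 61.1) / 79.4 × 100%
     = 18.3000 / 79.4 × 100% = 23.0479%.
≈ 23.0%.

23.0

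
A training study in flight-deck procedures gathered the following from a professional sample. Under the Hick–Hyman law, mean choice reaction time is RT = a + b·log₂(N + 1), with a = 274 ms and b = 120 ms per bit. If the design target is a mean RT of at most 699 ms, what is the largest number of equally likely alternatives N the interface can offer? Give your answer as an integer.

Set 274 + 120·log₂(N + 1) ≤ 699.
log₂(N + 1) ≤ (699 − 274) / 120 = 3.5417.
N + 1 ≤ 2^3.5417 = 11.6455.
N ≤ 10.6455, so the largest integer N is 10.

10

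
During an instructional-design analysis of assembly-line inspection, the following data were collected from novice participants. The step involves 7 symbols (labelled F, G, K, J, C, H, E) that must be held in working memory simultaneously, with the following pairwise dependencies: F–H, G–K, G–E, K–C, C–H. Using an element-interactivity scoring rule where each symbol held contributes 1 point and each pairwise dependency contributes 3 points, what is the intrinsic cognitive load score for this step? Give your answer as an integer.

Count of symbols held simultaneously: 7.
Count of pairwise dependencies listed: 5.
Element contribution: 7 × 1 = 7.
Interaction contribution: 5 × 3 = 15.
Intrinsic load = 7 + 15 = 22.

22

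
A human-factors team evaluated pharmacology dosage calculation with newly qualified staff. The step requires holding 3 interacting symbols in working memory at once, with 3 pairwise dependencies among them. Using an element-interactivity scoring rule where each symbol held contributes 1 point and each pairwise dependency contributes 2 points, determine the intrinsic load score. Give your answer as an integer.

Element contribution: 3 × 1 = 3.
Interaction contribution: 3 × 2 = 6.
Intrinsic load = 3 + 6 = 9.

9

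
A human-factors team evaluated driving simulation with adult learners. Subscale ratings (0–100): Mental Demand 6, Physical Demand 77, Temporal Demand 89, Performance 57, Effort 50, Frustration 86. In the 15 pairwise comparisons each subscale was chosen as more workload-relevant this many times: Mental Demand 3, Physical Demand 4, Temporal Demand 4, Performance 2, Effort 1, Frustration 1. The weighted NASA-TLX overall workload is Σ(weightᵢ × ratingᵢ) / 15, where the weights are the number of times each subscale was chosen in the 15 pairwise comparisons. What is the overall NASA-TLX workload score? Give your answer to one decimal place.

62.1

The tallies are the weights (they sum to 15).
Weighted sum = 3·6 + 4·77 + 4·89 + 2·57 + 1·50 + 1·86
            = 18 + 308 + 356 + 114 + 50 + 86 = 932.
Overall workload = 932 / 15 = 62.1333 ≈ 62.1.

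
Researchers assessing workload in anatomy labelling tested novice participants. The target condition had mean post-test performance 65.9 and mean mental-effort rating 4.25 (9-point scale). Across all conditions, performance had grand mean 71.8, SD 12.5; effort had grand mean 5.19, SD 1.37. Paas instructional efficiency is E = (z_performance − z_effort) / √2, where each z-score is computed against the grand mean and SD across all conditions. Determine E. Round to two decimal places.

z_performance = (65.9 − 71.8) / 12.5 = -5.9000 / 12.5 = -0.4720.
z_effort = (4.25 − 5.19) / 1.37 = -0.9400 / 1.37 = -0.6861.
z_P − z_E = -0.4720 − (-0.6861) = 0.2141.
E = 0.2141 / √2 = 0.2141 / 1.41421 = 0.1514 ≈ 0.15.

0.15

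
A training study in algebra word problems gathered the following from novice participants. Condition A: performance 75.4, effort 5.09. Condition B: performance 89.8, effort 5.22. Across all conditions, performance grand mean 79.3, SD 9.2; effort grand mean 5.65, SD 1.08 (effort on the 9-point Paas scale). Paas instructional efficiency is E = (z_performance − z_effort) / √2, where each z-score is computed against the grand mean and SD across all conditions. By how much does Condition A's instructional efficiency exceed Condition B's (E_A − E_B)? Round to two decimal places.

-1.02

Condition A: z_P = (75.4 − 79.3)/9.2 = -0.4239; z_E = (5.09 − 5.65)/1.08 = -0.5185; E_A = (-0.4239 − (-0.5185))/√2 = 0.0669.
Condition B: z_P = (89.8 − 79.3)/9.2 = 1.1413; z_E = (5.22 − 5.65)/1.08 = -0.3981; E_B = (1.1413 − (-0.3981))/√2 = 1.0885.
E_A − E_B = 0.0669 − 1.0885 = -1.0216 ≈ -1.02.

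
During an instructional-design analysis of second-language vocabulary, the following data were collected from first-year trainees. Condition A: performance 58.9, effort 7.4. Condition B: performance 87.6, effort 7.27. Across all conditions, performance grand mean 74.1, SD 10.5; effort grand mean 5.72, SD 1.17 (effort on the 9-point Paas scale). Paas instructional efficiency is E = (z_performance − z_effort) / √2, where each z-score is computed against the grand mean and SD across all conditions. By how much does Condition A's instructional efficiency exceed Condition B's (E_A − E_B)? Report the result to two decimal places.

-2.01

Condition A: z_P = (58.9 − 74.1)/10.5 = -1.4476; z_E = (7.4 − 5.72)/1.17 = 1.4359; E_A = (-1.4476 − 1.4359)/√2 = -2.0389.
Condition B: z_P = (87.6 − 74.1)/10.5 = 1.2857; z_E = (7.27 − 5.72)/1.17 = 1.3248; E_B = (1.2857 − 1.3248)/√2 = -0.0276.
E_A − E_B = -2.0389 − (-0.0276) = -2.0113 ≈ -2.01.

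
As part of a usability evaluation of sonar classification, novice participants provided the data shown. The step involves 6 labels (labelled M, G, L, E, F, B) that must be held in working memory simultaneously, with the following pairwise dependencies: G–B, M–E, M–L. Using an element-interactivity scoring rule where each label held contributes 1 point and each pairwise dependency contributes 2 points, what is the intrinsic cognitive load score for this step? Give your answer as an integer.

Count of labels held simultaneously: 6.
Count of pairwise dependencies listed: 3.
Element contribution: 6 × 1 = 6.
Interaction contribution: 3 × 2 = 6.
Intrinsic load = 6 + 6 = 12.

12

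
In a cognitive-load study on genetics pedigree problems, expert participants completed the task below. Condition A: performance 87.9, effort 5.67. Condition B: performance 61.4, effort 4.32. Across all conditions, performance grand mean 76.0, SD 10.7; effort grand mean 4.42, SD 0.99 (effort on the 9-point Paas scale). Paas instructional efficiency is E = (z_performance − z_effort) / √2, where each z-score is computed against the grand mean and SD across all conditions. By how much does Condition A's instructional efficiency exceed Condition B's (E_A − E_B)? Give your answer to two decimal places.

Condition A: z_P = (87.9 − 76.0)/10.7 = 1.1121; z_E = (5.67 − 4.42)/0.99 = 1.2626; E_A = (1.1121 − 1.2626)/√2 = -0.1064.
Condition B: z_P = (61.4 − 76.0)/10.7 = -1.3645; z_E = (4.32 − 4.42)/0.99 = -0.1010; E_B = (-1.3645 − (-0.1010))/√2 = -0.8934.
E_A − E_B = -0.1064 − (-0.8934) = 0.7870 ≈ 0.79.

0.79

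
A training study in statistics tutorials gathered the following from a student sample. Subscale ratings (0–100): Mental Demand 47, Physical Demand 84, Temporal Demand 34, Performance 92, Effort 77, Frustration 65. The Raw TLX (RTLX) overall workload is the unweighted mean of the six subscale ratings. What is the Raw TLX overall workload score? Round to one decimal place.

66.5

Sum of ratings = 47 + 84 + 34 + 92 + 77 + 65 = 399.
RTLX = 399 / 6 = 66.5000 ≈ 66.5.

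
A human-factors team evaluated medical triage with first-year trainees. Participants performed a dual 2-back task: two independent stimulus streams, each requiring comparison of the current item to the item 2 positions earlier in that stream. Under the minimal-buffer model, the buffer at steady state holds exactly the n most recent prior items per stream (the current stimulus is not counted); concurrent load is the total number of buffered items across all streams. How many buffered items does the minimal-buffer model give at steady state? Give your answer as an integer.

Each stream's buffer holds its 2 most recent prior items.
Two independent streams: 2 × 2 = 4 buffered items at steady state.

4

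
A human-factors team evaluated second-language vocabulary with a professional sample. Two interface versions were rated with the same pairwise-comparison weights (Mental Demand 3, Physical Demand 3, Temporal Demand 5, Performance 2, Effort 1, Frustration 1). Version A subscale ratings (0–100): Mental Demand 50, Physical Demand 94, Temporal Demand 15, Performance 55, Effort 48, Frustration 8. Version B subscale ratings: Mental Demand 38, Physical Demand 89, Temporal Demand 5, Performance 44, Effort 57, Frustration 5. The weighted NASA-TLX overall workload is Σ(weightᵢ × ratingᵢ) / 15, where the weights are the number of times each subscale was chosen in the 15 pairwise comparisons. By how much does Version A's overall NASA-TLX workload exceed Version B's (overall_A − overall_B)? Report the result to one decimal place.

7.8

Version A weighted sum = 3·50 + 3·94 + 5·15 + 2·55 + 1·48 + 1·8 = 150 + 282 + 75 + 110 + 48 + 8 = 673; overall_A = 673/15 = 44.8667.
Version B weighted sum = 3·38 + 3·89 + 5·5 + 2·44 + 1·57 + 1·5 = 114 + 267 + 25 + 88 + 57 + 5 = 556; overall_B = 556/15 = 37.0667.
Difference = 44.8667 − 37.0667 = 7.8000 ≈ 7.8.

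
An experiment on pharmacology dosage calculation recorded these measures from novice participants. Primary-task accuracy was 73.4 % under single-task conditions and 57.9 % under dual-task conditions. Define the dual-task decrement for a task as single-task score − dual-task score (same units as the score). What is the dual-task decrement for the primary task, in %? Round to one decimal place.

Decrement = 73.4 − 57.9 = 15.5000 % ≈ 15.5 %.

15.5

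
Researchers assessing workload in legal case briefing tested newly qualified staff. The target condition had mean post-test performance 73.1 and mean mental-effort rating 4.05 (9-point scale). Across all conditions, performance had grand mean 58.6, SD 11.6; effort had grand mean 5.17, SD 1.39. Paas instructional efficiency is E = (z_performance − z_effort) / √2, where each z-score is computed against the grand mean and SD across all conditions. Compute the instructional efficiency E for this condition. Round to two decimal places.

z_performance = (73.1 − 58.6) / 11.6 = 14.5000 / 11.6 = 1.2500.
z_effort = (4.05 − 5.17) / 1.39 = -1.1200 / 1.39 = -0.8058.
z_P − z_E = 1.2500 − (-0.8058) = 2.0558.
E = 2.0558 / √2 = 2.0558 / 1.41421 = 1.4537 ≈ 1.45.

1.45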